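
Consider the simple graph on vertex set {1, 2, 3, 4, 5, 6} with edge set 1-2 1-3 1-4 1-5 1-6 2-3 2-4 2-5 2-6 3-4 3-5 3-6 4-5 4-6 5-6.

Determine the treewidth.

A width-5 tree decomposition is:
Bags: B1 = {1, 2, 3, 4, 5, 6}
Tree: (single bag)
With just one bag of size 6, the width is 6 − 1 = 5, so tw(G) ≤ 5. For the lower bound, the 6 vertices {1, 2, 3, 4, 5, 6} are pairwise adjacent, and any tree decomposition puts a clique entirely inside one bag — forcing width ≥ 5. Therefore the treewidth is 5.

5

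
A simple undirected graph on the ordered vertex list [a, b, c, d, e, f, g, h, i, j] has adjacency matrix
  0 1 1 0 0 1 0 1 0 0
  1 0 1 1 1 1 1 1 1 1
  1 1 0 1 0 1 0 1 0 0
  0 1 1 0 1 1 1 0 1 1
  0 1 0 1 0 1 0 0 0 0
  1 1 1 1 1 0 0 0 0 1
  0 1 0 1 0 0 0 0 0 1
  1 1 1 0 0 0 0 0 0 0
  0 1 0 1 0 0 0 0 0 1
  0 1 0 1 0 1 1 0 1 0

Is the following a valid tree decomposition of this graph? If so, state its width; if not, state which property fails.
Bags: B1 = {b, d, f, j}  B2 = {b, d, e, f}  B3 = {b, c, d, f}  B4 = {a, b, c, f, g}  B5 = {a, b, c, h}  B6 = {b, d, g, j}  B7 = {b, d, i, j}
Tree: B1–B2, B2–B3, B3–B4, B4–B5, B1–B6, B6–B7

No — bags containing vertex g are not connected in the tree.

A tree decomposition must satisfy three properties: every vertex lies in some bag; for every edge, both endpoints lie together in some bag; and for every vertex, the bags containing it form a connected subtree. Here bags containing vertex g are not connected in the tree, so the decomposition is invalid.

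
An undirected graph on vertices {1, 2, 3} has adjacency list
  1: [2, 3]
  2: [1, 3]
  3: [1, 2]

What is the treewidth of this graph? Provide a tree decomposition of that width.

With just one bag of size 3, the width is 3 − 1 = 2, so tw(G) ≤ 2. For the lower bound, the 3 vertices {1, 2, 3} are pairwise adjacent, and any tree decomposition puts a clique entirely inside one bag — forcing width ≥ 2. The upper and lower bounds meet at 2, so that is the treewidth.

Treewidth 2.
Bags: B1 = {1, 2, 3}
Tree: (single bag)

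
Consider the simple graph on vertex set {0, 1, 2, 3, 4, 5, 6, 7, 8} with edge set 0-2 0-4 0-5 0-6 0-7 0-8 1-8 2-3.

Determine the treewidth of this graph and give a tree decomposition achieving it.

Treewidth 1.
One optimal decomposition is:
Bags: B1 = {0, 4}  B2 = {0, 8}  B3 = {0, 2}  B4 = {2, 3}  B5 = {0, 5}  B6 = {0, 6}  B7 = {1, 8}  B8 = {0, 7}
Tree: B1–B2, B2–B3, B3–B4, B1–B5, B5–B6, B2–B7, B6–B8

Every bag has size at most 2, so the width is 2 − 1 = 1 and tw(G) ≤ 1. Since G has at least one edge (e.g. 0–4), it is not an edgeless graph, so tw(G) ≥ 1. Combining the bounds, tw(G) = 1.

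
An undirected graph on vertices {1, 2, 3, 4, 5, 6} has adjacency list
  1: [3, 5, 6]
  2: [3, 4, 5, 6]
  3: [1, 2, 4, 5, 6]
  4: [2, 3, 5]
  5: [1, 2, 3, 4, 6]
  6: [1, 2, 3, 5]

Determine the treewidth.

3

A width-3 tree decomposition is:
Bags: B1 = {1, 3, 5, 6}  B2 = {2, 3, 5, 6}  B3 = {2, 3, 4, 5}
Tree: B1–B2, B2–B3
Each bag holds 4 vertices, so the decomposition has width 3, which upper-bounds the treewidth. Conversely, {1, 3, 5, 6} is a clique of size 4, and the vertices of any clique must share a bag in every tree decomposition; so some bag has ≥ 4 vertices and tw(G) ≥ 3. Hence tw(G) = 3 exactly.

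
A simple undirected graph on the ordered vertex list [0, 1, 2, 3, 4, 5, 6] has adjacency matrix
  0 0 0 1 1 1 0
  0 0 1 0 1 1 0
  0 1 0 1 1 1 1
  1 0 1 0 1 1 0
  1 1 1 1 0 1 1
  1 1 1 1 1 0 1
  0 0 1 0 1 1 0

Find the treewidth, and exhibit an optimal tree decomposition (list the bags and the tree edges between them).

Treewidth 3.
One such decomposition:
Bags: B1 = {1, 2, 4, 5}  B2 = {2, 3, 4, 5}  B3 = {0, 3, 4, 5}  B4 = {2, 4, 5, 6}
Tree: B1–B2, B2–B3, B2–B4

Each bag holds 4 vertices, so the decomposition has width 3, which upper-bounds the treewidth. For the lower bound, the 4 vertices {0, 3, 4, 5} are pairwise adjacent, and any tree decomposition puts a clique entirely inside one bag — forcing width ≥ 3. Combining the bounds, tw(G) = 3.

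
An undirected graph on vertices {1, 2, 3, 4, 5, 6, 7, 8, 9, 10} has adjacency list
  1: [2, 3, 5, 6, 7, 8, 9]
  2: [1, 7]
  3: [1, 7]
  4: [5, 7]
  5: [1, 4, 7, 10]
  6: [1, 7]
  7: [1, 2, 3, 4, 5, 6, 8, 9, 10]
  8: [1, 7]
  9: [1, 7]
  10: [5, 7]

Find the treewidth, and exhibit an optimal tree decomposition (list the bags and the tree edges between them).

Treewidth 2.
One optimal decomposition is:
Bags: B1 = {5, 7, 10}  B2 = {1, 5, 7}  B3 = {1, 6, 7}  B4 = {4, 5, 7}  B5 = {1, 3, 7}  B6 = {1, 2, 7}  B7 = {1, 7, 9}  B8 = {1, 7, 8}
Tree: B1–B2, B2–B3, B2–B4, B3–B5, B2–B6, B6–B7, B2–B8

Each bag holds 3 vertices, so the decomposition has width 2, which upper-bounds the treewidth. For the lower bound, the 3 vertices {1, 2, 7} are pairwise adjacent, and any tree decomposition puts a clique entirely inside one bag — forcing width ≥ 2. Hence tw(G) = 2 exactly.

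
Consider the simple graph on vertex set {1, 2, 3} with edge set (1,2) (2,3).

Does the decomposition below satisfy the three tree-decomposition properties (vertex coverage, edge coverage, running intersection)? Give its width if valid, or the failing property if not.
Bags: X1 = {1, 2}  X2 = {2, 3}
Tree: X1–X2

Checking the three conditions: (i) the bags cover all of {1, 2, 3}; (ii) for each edge, some bag contains both endpoints; (iii) the bags containing any fixed vertex form a subtree. All hold, so the decomposition is valid with width 2 − 1 = 1.

Yes; width 1.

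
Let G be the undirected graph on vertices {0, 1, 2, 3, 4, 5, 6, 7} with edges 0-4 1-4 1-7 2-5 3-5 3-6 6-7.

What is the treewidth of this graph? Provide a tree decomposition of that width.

Each bag holds 2 vertices, so the decomposition has width 1, which upper-bounds the treewidth. G has an edge, so its treewidth is at least 1. Combining the bounds, tw(G) = 1.

Treewidth 1.
One optimal decomposition is:
Bags: B1 = {2, 5}  B2 = {3, 5}  B3 = {3, 6}  B4 = {6, 7}  B5 = {1, 7}  B6 = {1, 4}  B7 = {0, 4}
Tree: B1–B2, B2–B3, B3–B4, B4–B5, B5–B6, B6–B7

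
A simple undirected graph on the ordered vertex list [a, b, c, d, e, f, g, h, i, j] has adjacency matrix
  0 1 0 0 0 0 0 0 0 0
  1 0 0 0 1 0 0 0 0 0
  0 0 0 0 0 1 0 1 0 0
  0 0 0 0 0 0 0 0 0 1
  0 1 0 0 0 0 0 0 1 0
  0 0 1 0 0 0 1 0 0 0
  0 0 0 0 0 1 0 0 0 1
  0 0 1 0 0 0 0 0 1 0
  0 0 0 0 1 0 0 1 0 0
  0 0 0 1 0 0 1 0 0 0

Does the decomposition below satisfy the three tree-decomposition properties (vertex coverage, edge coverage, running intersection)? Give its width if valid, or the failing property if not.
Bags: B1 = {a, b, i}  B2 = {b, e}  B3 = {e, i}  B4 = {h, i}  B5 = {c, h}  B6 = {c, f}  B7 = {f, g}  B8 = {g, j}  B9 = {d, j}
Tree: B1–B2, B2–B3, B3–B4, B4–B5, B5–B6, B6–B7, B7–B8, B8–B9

A tree decomposition must satisfy three properties: every vertex lies in some bag; for every edge, both endpoints lie together in some bag; and for every vertex, the bags containing it form a connected subtree. Here bags containing vertex i are not connected in the tree, so the decomposition is invalid.

No — bags containing vertex i are not connected in the tree.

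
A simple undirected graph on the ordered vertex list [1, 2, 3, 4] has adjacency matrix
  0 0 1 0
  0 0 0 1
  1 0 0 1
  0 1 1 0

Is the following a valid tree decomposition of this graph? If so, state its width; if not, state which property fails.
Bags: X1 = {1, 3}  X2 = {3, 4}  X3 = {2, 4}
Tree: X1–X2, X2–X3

Yes; width 1.

Checking the three conditions: (i) the bags cover all of {1, 2, 3, 4}; (ii) for each edge, some bag contains both endpoints; (iii) the bags containing any fixed vertex form a subtree. All hold, so the decomposition is valid with width 2 − 1 = 1.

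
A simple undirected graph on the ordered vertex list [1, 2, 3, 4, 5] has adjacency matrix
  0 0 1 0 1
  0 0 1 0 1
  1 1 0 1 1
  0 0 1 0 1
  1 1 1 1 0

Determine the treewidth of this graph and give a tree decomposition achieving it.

Treewidth 2.
Bags: B1 = {3, 4, 5}  B2 = {2, 3, 5}  B3 = {1, 3, 5}
Tree: B1–B2, B1–B3

Every bag has size at most 3, so the width is 3 − 1 = 2 and tw(G) ≤ 2. On the other hand G contains the 3-clique {1, 3, 5}. A clique must lie in a single bag of any decomposition, so no decomposition can have width below 2. Therefore the treewidth is 2.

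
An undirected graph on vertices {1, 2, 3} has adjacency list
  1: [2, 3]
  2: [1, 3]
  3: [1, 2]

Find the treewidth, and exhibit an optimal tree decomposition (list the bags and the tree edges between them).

Treewidth 2.
Bags: B1 = {1, 2, 3}
Tree: (single bag)

With just one bag of size 3, the width is 3 − 1 = 2, so tw(G) ≤ 2. Conversely, {1, 2, 3} is a clique of size 3, and the vertices of any clique must share a bag in every tree decomposition; so some bag has ≥ 3 vertices and tw(G) ≥ 2. The upper and lower bounds meet at 2, so that is the treewidth.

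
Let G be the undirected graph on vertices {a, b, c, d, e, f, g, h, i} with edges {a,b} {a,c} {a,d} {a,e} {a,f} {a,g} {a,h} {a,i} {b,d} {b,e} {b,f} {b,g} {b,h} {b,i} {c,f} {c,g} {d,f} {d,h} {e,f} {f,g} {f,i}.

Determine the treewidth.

A width-3 tree decomposition is:
Bags: B1 = {a, b, d, f}  B2 = {a, b, d, h}  B3 = {a, b, f, g}  B4 = {a, b, f, i}  B5 = {a, c, f, g}  B6 = {a, b, e, f}
Tree: B1–B2, B1–B3, B3–B4, B3–B5, B3–B6
Each bag holds 4 vertices, so the decomposition has width 3, which upper-bounds the treewidth. On the other hand G contains the 4-clique {a, b, d, h}. A clique must lie in a single bag of any decomposition, so no decomposition can have width below 3. Hence tw(G) = 3 exactly.

3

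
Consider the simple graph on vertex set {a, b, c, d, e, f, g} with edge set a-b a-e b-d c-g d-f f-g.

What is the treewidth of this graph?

A width-1 tree decomposition is:
Bags: B1 = {c, g}  B2 = {f, g}  B3 = {d, f}  B4 = {b, d}  B5 = {a, b}  B6 = {a, e}
Tree: B1–B2, B2–B3, B3–B4, B4–B5, B5–B6
The largest bag has 2 vertices, giving width 1; this decomposition certifies tw(G) ≤ 1. G has an edge, so its treewidth is at least 1. The upper and lower bounds meet at 1, so that is the treewidth.

1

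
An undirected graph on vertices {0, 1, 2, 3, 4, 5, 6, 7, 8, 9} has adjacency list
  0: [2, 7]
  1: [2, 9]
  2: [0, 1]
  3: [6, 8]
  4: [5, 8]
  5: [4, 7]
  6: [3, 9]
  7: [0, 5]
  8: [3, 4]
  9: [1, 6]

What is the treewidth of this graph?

A width-2 tree decomposition is:
Bags: B1 = {1, 2, 9}  B2 = {2, 6, 9}  B3 = {2, 3, 6}  B4 = {2, 3, 8}  B5 = {2, 4, 8}  B6 = {2, 4, 5}  B7 = {2, 5, 7}  B8 = {0, 2, 7}
Tree: B1–B2, B2–B3, B3–B4, B4–B5, B5–B6, B6–B7, B7–B8
Each bag holds 3 vertices, so the decomposition has width 2, which upper-bounds the treewidth. The edges 2–1–9–6–3–8–4–5–7–0–2 form a cycle, so G is not a tree and its treewidth is at least 2. Combining the bounds, tw(G) = 2.

2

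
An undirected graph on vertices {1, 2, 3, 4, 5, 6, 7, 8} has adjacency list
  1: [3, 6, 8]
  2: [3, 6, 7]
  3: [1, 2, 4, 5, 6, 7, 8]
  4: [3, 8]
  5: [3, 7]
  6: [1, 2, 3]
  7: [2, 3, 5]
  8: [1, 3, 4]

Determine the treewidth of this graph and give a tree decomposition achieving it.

Treewidth 2.
One such decomposition:
Bags: B1 = {1, 3, 8}  B2 = {3, 4, 8}  B3 = {1, 3, 6}  B4 = {2, 3, 6}  B5 = {2, 3, 7}  B6 = {3, 5, 7}
Tree: B1–B2, B1–B3, B3–B4, B4–B5, B5–B6

Every bag has size at most 3, so the width is 3 − 1 = 2 and tw(G) ≤ 2. For the lower bound, the 3 vertices {1, 3, 8} are pairwise adjacent, and any tree decomposition puts a clique entirely inside one bag — forcing width ≥ 2. Hence tw(G) = 2 exactly.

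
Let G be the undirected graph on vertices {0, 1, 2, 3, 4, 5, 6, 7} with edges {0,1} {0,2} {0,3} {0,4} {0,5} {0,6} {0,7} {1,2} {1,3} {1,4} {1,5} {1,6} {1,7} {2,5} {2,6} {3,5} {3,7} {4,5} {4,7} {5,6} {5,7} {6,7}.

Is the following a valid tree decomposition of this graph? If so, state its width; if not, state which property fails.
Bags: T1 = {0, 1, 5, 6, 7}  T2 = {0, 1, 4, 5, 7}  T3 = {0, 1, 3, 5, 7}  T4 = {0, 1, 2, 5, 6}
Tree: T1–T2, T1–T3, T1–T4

Yes; width 4.

Vertex coverage: the bags together contain {0, 1, 2, 3, 4, 5, 6, 7}, the full vertex set. Edge coverage: each edge of G has both endpoints in at least one bag. Running intersection: for every vertex, the bags containing it form a connected subtree. All three properties hold, so this is a valid tree decomposition of width max|bag| − 1 = 4, and hence tw(G) ≤ 4.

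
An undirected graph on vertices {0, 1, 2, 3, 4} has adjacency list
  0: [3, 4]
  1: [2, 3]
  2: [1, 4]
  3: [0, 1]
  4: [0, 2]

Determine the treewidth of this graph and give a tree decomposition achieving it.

Every bag has size at most 3, so the width is 3 − 1 = 2 and tw(G) ≤ 2. The edges 3–0–4–2–1–3 form a cycle, so G is not a tree and its treewidth is at least 2. Hence tw(G) = 2 exactly.

Treewidth 2.
One optimal decomposition is:
Bags: B1 = {0, 3, 4}  B2 = {2, 3, 4}  B3 = {1, 2, 3}
Tree: B1–B2, B2–B3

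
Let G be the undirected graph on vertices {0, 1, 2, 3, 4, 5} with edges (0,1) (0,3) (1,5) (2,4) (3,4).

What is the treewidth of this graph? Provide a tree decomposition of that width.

The largest bag has 2 vertices, giving width 1; this decomposition certifies tw(G) ≤ 1. Any graph with an edge has treewidth ≥ 1, and G has the edge 5–1. The upper and lower bounds meet at 1, so that is the treewidth.

Treewidth 1.
One such decomposition:
Bags: B1 = {1, 5}  B2 = {0, 1}  B3 = {0, 3}  B4 = {3, 4}  B5 = {2, 4}
Tree: B1–B2, B2–B3, B3–B4, B4–B5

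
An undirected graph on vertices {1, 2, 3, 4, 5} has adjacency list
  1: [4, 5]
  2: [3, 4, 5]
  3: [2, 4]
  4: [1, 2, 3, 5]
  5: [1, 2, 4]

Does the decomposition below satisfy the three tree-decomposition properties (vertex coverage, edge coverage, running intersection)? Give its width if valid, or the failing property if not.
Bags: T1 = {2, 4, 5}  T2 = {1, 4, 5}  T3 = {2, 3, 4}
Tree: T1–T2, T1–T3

Vertex coverage: the bags together contain {1, 2, 3, 4, 5}, the full vertex set. Edge coverage: each edge of G has both endpoints in at least one bag. Running intersection: for every vertex, the bags containing it form a connected subtree. All three properties hold, so this is a valid tree decomposition of width max|bag| − 1 = 2, and hence tw(G) ≤ 2.

Yes; width 2.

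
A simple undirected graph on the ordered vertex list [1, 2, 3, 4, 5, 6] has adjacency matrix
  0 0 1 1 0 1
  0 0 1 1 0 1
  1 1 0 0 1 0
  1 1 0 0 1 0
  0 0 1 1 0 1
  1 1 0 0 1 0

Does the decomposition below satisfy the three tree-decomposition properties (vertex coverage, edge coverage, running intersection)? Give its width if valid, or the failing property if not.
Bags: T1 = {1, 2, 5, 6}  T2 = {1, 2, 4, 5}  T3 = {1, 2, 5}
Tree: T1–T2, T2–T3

A tree decomposition must satisfy three properties: every vertex lies in some bag; for every edge, both endpoints lie together in some bag; and for every vertex, the bags containing it form a connected subtree. Here vertex 3 appears in no bag, so the decomposition is invalid.

No — vertex 3 appears in no bag.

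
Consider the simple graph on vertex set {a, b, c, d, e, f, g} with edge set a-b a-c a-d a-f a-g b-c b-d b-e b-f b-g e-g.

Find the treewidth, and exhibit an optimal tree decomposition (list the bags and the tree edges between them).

Every bag has size at most 3, so the width is 3 − 1 = 2 and tw(G) ≤ 2. For the lower bound, the 3 vertices {b, e, g} are pairwise adjacent, and any tree decomposition puts a clique entirely inside one bag — forcing width ≥ 2. The upper and lower bounds meet at 2, so that is the treewidth.

Treewidth 2.
Bags: B1 = {a, b, g}  B2 = {a, b, f}  B3 = {b, e, g}  B4 = {a, b, d}  B5 = {a, b, c}
Tree: B1–B2, B1–B3, B2–B4, B1–B5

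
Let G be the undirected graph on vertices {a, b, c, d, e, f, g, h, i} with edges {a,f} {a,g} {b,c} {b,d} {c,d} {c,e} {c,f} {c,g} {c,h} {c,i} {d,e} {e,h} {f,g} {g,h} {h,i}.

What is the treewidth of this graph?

A width-2 tree decomposition is:
Bags: B1 = {c, h, i}  B2 = {c, e, h}  B3 = {c, g, h}  B4 = {c, d, e}  B5 = {b, c, d}  B6 = {c, f, g}  B7 = {a, f, g}
Tree: B1–B2, B2–B3, B2–B4, B4–B5, B3–B6, B6–B7
Every bag has size at most 3, so the width is 3 − 1 = 2 and tw(G) ≤ 2. On the other hand G contains the 3-clique {c, d, e}. A clique must lie in a single bag of any decomposition, so no decomposition can have width below 2. The upper and lower bounds meet at 2, so that is the treewidth.

2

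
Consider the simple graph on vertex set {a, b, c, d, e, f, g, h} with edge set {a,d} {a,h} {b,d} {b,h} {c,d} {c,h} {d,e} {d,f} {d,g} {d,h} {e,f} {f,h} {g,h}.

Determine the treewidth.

2

A width-2 tree decomposition is:
Bags: B1 = {d, e, f}  B2 = {d, f, h}  B3 = {d, g, h}  B4 = {a, d, h}  B5 = {c, d, h}  B6 = {b, d, h}
Tree: B1–B2, B2–B3, B2–B4, B4–B5, B2–B6
The largest bag has 3 vertices, giving width 2; this decomposition certifies tw(G) ≤ 2. On the other hand G contains the 3-clique {d, e, f}. A clique must lie in a single bag of any decomposition, so no decomposition can have width below 2. Hence tw(G) = 2 exactly.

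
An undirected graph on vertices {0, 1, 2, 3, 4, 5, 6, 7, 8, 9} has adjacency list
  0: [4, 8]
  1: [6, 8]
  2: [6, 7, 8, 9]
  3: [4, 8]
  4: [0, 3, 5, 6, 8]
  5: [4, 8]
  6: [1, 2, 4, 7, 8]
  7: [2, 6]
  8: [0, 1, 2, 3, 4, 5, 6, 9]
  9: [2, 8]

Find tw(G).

A width-2 tree decomposition is:
Bags: B1 = {2, 6, 8}  B2 = {4, 6, 8}  B3 = {4, 5, 8}  B4 = {0, 4, 8}  B5 = {1, 6, 8}  B6 = {3, 4, 8}  B7 = {2, 6, 7}  B8 = {2, 8, 9}
Tree: B1–B2, B2–B3, B2–B4, B2–B5, B3–B6, B1–B7, B1–B8
The largest bag has 3 vertices, giving width 2; this decomposition certifies tw(G) ≤ 2. Conversely, {1, 6, 8} is a clique of size 3, and the vertices of any clique must share a bag in every tree decomposition; so some bag has ≥ 3 vertices and tw(G) ≥ 2. The upper and lower bounds meet at 2, so that is the treewidth.

2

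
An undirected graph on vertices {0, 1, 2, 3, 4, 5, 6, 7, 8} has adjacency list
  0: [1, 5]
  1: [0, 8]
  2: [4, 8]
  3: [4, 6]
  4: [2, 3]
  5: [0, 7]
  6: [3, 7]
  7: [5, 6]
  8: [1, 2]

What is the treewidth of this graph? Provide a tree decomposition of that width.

Treewidth 2.
One optimal decomposition is:
Bags: B1 = {0, 1, 8}  B2 = {0, 2, 8}  B3 = {0, 2, 4}  B4 = {0, 3, 4}  B5 = {0, 3, 6}  B6 = {0, 6, 7}  B7 = {0, 5, 7}
Tree: B1–B2, B2–B3, B3–B4, B4–B5, B5–B6, B6–B7

Every bag has size at most 3, so the width is 3 − 1 = 2 and tw(G) ≤ 2. Since 0–1–8–2–4–3–6–7–5–0 is a cycle in G, G is not acyclic. Forests are exactly the graphs of treewidth ≤ 1, so tw(G) ≥ 2. Hence tw(G) = 2 exactly.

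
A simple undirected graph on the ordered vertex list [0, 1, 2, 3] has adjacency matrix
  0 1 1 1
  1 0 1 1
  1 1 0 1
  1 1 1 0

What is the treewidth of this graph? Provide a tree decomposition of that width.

Treewidth 3.
One such decomposition:
Bags: B1 = {0, 1, 2, 3}
Tree: (single bag)

With just one bag of size 4, the width is 4 − 1 = 3, so tw(G) ≤ 3. Conversely, {0, 1, 2, 3} is a clique of size 4, and the vertices of any clique must share a bag in every tree decomposition; so some bag has ≥ 4 vertices and tw(G) ≥ 3. Therefore the treewidth is 3.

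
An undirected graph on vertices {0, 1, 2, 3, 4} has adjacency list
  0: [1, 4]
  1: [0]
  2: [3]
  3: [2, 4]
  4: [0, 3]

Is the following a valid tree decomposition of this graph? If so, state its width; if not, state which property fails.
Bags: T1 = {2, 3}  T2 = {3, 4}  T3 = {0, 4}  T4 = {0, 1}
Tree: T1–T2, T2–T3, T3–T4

Yes; width 1.

Checking the three conditions: (i) the bags cover all of {0, 1, 2, 3, 4}; (ii) for each edge, some bag contains both endpoints; (iii) the bags containing any fixed vertex form a subtree. All hold, so the decomposition is valid with width 2 − 1 = 1.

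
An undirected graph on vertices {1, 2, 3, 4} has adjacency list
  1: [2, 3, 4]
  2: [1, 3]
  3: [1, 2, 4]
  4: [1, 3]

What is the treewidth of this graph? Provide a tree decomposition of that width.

Each bag holds 3 vertices, so the decomposition has width 2, which upper-bounds the treewidth. For the lower bound, the 3 vertices {1, 2, 3} are pairwise adjacent, and any tree decomposition puts a clique entirely inside one bag — forcing width ≥ 2. Combining the bounds, tw(G) = 2.

Treewidth 2.
One such decomposition:
Bags: B1 = {1, 2, 3}  B2 = {1, 3, 4}
Tree: B1–B2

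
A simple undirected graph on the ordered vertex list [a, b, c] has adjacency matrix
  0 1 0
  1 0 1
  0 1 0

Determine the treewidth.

A width-1 tree decomposition is:
Bags: B1 = {a, b}  B2 = {b, c}
Tree: B1–B2
Every bag has size at most 2, so the width is 2 − 1 = 1 and tw(G) ≤ 1. Any graph with an edge has treewidth ≥ 1, and G has the edge a–b. The upper and lower bounds meet at 1, so that is the treewidth.

1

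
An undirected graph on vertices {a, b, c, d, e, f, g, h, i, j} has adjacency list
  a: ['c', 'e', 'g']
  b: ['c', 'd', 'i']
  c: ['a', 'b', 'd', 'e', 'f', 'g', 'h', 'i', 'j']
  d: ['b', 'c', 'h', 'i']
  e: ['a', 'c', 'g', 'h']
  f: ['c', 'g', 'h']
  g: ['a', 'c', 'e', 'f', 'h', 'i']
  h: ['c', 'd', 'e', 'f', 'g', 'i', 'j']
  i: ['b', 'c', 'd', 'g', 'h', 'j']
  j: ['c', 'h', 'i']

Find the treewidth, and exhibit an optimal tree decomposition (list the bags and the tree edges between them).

Treewidth 3.
One optimal decomposition is:
Bags: B1 = {c, g, h, i}  B2 = {c, e, g, h}  B3 = {c, d, h, i}  B4 = {c, f, g, h}  B5 = {b, c, d, i}  B6 = {c, h, i, j}  B7 = {a, c, e, g}
Tree: B1–B2, B1–B3, B2–B4, B3–B5, B3–B6, B2–B7

The largest bag has 4 vertices, giving width 3; this decomposition certifies tw(G) ≤ 3. For the lower bound, the 4 vertices {c, d, h, i} are pairwise adjacent, and any tree decomposition puts a clique entirely inside one bag — forcing width ≥ 3. The upper and lower bounds meet at 3, so that is the treewidth.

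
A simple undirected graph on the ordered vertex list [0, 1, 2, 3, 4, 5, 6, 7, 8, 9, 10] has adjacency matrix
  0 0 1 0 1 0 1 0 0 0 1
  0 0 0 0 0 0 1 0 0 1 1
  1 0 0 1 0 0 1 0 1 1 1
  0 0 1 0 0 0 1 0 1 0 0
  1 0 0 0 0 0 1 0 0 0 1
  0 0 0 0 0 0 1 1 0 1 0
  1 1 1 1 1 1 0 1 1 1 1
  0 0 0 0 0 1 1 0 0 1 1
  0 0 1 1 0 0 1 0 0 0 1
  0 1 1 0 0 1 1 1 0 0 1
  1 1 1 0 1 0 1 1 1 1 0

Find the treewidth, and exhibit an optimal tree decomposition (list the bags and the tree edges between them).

Every bag has size at most 4, so the width is 4 − 1 = 3 and tw(G) ≤ 3. On the other hand G contains the 4-clique {1, 6, 9, 10}. A clique must lie in a single bag of any decomposition, so no decomposition can have width below 3. Hence tw(G) = 3 exactly.

Treewidth 3.
Bags: B1 = {2, 6, 9, 10}  B2 = {2, 6, 8, 10}  B3 = {6, 7, 9, 10}  B4 = {5, 6, 7, 9}  B5 = {1, 6, 9, 10}  B6 = {2, 3, 6, 8}  B7 = {0, 2, 6, 10}  B8 = {0, 4, 6, 10}
Tree: B1–B2, B1–B3, B3–B4, B1–B5, B2–B6, B1–B7, B7–B8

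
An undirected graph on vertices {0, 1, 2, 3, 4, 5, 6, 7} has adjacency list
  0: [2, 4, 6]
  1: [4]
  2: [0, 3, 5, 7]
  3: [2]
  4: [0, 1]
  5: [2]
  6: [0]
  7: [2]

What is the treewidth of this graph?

A width-1 tree decomposition is:
Bags: B1 = {0, 2}  B2 = {0, 4}  B3 = {1, 4}  B4 = {2, 5}  B5 = {2, 7}  B6 = {2, 3}  B7 = {0, 6}
Tree: B1–B2, B2–B3, B1–B4, B4–B5, B5–B6, B1–B7
Every bag has size at most 2, so the width is 2 − 1 = 1 and tw(G) ≤ 1. Since G has at least one edge (e.g. 2–0), it is not an edgeless graph, so tw(G) ≥ 1. The upper and lower bounds meet at 1, so that is the treewidth.

1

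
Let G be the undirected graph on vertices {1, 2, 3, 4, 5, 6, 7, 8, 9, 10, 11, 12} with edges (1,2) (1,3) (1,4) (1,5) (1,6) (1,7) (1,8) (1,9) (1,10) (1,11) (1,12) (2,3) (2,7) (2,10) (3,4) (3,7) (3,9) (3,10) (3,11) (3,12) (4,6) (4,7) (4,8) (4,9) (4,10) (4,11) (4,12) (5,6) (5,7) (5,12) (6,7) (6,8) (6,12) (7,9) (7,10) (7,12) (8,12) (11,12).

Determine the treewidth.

A width-4 tree decomposition is:
Bags: B1 = {1, 3, 4, 7, 12}  B2 = {1, 3, 4, 11, 12}  B3 = {1, 4, 6, 7, 12}  B4 = {1, 3, 4, 7, 9}  B5 = {1, 5, 6, 7, 12}  B6 = {1, 3, 4, 7, 10}  B7 = {1, 2, 3, 7, 10}  B8 = {1, 4, 6, 8, 12}
Tree: B1–B2, B1–B3, B1–B4, B3–B5, B1–B6, B6–B7, B3–B8
Every bag has size at most 5, so the width is 5 − 1 = 4 and tw(G) ≤ 4. On the other hand G contains the 5-clique {1, 2, 3, 7, 10}. A clique must lie in a single bag of any decomposition, so no decomposition can have width below 4. Combining the bounds, tw(G) = 4.

4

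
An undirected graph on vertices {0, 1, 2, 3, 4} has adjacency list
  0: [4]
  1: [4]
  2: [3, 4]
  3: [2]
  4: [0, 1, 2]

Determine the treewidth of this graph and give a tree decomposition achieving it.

Every bag has size at most 2, so the width is 2 − 1 = 1 and tw(G) ≤ 1. Since G has at least one edge (e.g. 4–2), it is not an edgeless graph, so tw(G) ≥ 1. Combining the bounds, tw(G) = 1.

Treewidth 1.
Bags: B1 = {2, 4}  B2 = {0, 4}  B3 = {2, 3}  B4 = {1, 4}
Tree: B1–B2, B1–B3, B2–B4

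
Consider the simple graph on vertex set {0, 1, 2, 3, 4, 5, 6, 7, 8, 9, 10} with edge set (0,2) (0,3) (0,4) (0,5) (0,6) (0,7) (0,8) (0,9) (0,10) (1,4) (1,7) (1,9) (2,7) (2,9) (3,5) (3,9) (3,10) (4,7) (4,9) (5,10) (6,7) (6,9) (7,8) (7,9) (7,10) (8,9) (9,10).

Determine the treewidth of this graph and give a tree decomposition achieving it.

Each bag holds 4 vertices, so the decomposition has width 3, which upper-bounds the treewidth. Conversely, {0, 3, 9, 10} is a clique of size 4, and the vertices of any clique must share a bag in every tree decomposition; so some bag has ≥ 4 vertices and tw(G) ≥ 3. Therefore the treewidth is 3.

Treewidth 3.
One such decomposition:
Bags: B1 = {0, 7, 9, 10}  B2 = {0, 3, 9, 10}  B3 = {0, 4, 7, 9}  B4 = {1, 4, 7, 9}  B5 = {0, 3, 5, 10}  B6 = {0, 6, 7, 9}  B7 = {0, 7, 8, 9}  B8 = {0, 2, 7, 9}
Tree: B1–B2, B1–B3, B3–B4, B2–B5, B3–B6, B1–B7, B3–B8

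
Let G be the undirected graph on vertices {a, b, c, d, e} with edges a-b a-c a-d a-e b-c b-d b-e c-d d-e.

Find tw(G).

A width-3 tree decomposition is:
Bags: B1 = {a, b, c, d}  B2 = {a, b, d, e}
Tree: B1–B2
Each bag holds 4 vertices, so the decomposition has width 3, which upper-bounds the treewidth. For the lower bound, the 4 vertices {a, b, d, e} are pairwise adjacent, and any tree decomposition puts a clique entirely inside one bag — forcing width ≥ 3. The upper and lower bounds meet at 3, so that is the treewidth.

3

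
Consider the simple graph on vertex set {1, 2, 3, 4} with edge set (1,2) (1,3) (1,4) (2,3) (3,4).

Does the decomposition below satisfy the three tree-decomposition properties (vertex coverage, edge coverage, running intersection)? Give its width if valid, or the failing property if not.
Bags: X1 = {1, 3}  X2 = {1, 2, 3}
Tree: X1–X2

No — vertex 4 appears in no bag.

A tree decomposition must satisfy three properties: every vertex lies in some bag; for every edge, both endpoints lie together in some bag; and for every vertex, the bags containing it form a connected subtree. Here vertex 4 appears in no bag, so the decomposition is invalid.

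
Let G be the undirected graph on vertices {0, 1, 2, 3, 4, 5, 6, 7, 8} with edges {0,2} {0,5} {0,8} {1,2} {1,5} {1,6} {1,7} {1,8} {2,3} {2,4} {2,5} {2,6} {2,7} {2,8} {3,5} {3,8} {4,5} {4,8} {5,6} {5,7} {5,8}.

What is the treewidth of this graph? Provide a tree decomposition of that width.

Treewidth 3.
One optimal decomposition is:
Bags: B1 = {1, 2, 5, 8}  B2 = {1, 2, 5, 7}  B3 = {2, 4, 5, 8}  B4 = {0, 2, 5, 8}  B5 = {1, 2, 5, 6}  B6 = {2, 3, 5, 8}
Tree: B1–B2, B1–B3, B3–B4, B2–B5, B1–B6

Each bag holds 4 vertices, so the decomposition has width 3, which upper-bounds the treewidth. On the other hand G contains the 4-clique {0, 2, 5, 8}. A clique must lie in a single bag of any decomposition, so no decomposition can have width below 3. Combining the bounds, tw(G) = 3.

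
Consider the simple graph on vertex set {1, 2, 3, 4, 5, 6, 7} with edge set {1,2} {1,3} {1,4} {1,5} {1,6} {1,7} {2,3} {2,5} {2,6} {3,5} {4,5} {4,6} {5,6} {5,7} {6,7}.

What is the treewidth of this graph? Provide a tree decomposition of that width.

Treewidth 3.
One optimal decomposition is:
Bags: B1 = {1, 5, 6, 7}  B2 = {1, 2, 5, 6}  B3 = {1, 2, 3, 5}  B4 = {1, 4, 5, 6}
Tree: B1–B2, B2–B3, B2–B4

Each bag holds 4 vertices, so the decomposition has width 3, which upper-bounds the treewidth. On the other hand G contains the 4-clique {1, 2, 3, 5}. A clique must lie in a single bag of any decomposition, so no decomposition can have width below 3. Hence tw(G) = 3 exactly.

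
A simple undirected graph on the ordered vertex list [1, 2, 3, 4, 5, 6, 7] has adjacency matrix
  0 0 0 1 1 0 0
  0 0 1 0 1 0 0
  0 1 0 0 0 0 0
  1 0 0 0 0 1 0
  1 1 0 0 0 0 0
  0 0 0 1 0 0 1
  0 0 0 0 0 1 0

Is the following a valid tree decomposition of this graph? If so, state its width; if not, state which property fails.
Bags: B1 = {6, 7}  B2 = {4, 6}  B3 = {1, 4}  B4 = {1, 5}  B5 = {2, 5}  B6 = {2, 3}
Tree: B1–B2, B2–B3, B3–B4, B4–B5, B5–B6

Checking the three conditions: (i) the bags cover all of {1, 2, 3, 4, 5, 6, 7}; (ii) for each edge, some bag contains both endpoints; (iii) the bags containing any fixed vertex form a subtree. All hold, so the decomposition is valid with width 2 − 1 = 1.

Yes; width 1.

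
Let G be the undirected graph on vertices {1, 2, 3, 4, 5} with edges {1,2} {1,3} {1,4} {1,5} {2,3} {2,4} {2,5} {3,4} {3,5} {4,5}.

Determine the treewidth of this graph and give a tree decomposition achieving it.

Treewidth 4.
One such decomposition:
Bags: B1 = {1, 2, 3, 4, 5}
Tree: (single bag)

A single bag containing all 5 vertices is trivially a valid decomposition of width 4. Conversely, {1, 2, 3, 4, 5} is a clique of size 5, and the vertices of any clique must share a bag in every tree decomposition; so some bag has ≥ 5 vertices and tw(G) ≥ 4. Therefore the treewidth is 4.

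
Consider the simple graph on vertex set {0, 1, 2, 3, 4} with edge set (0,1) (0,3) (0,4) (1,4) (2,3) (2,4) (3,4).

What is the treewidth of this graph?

2

A width-2 tree decomposition is:
Bags: B1 = {0, 3, 4}  B2 = {0, 1, 4}  B3 = {2, 3, 4}
Tree: B1–B2, B1–B3
Every bag has size at most 3, so the width is 3 − 1 = 2 and tw(G) ≤ 2. On the other hand G contains the 3-clique {0, 1, 4}. A clique must lie in a single bag of any decomposition, so no decomposition can have width below 2. The upper and lower bounds meet at 2, so that is the treewidth.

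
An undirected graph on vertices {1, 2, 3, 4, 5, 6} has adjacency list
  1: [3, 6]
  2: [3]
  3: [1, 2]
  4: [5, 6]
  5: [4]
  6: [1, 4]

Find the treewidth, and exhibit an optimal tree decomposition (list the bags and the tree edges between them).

Every bag has size at most 2, so the width is 2 − 1 = 1 and tw(G) ≤ 1. G has an edge, so its treewidth is at least 1. The upper and lower bounds meet at 1, so that is the treewidth.

Treewidth 1.
Bags: B1 = {4, 5}  B2 = {4, 6}  B3 = {1, 6}  B4 = {1, 3}  B5 = {2, 3}
Tree: B1–B2, B2–B3, B3–B4, B4–B5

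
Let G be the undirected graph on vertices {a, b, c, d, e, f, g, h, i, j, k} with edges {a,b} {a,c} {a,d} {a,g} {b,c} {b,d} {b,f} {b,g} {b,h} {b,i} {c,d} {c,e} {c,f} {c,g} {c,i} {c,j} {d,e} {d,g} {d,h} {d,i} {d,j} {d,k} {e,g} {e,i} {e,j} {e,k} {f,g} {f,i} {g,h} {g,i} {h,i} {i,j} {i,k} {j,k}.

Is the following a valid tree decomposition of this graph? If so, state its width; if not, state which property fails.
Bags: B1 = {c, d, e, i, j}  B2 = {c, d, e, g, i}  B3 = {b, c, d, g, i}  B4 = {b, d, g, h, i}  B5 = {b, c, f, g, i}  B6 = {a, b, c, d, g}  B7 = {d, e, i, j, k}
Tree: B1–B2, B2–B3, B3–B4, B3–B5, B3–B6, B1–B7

Yes; width 4.

Checking the three conditions: (i) the bags cover all of {a, b, c, d, e, f, g, h, i, j, k}; (ii) for each edge, some bag contains both endpoints; (iii) the bags containing any fixed vertex form a subtree. All hold, so the decomposition is valid with width 5 − 1 = 4.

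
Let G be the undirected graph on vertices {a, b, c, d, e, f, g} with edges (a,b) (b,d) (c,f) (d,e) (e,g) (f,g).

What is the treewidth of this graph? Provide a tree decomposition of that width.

The largest bag has 2 vertices, giving width 1; this decomposition certifies tw(G) ≤ 1. Any graph with an edge has treewidth ≥ 1, and G has the edge a–b. Hence tw(G) = 1 exactly.

Treewidth 1.
One such decomposition:
Bags: B1 = {a, b}  B2 = {b, d}  B3 = {d, e}  B4 = {e, g}  B5 = {f, g}  B6 = {c, f}
Tree: B1–B2, B2–B3, B3–B4, B4–B5, B5–B6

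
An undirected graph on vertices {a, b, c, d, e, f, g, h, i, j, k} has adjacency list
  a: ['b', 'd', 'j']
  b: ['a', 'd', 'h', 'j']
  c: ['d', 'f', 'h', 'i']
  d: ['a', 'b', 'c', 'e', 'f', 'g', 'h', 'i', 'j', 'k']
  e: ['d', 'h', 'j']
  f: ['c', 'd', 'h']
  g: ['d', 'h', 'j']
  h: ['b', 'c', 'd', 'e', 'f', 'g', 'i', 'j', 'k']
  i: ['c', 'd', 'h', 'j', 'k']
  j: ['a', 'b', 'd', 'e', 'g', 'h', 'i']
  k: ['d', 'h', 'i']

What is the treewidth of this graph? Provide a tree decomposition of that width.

Treewidth 3.
One optimal decomposition is:
Bags: B1 = {d, h, i, j}  B2 = {c, d, h, i}  B3 = {c, d, f, h}  B4 = {b, d, h, j}  B5 = {d, g, h, j}  B6 = {a, b, d, j}  B7 = {d, h, i, k}  B8 = {d, e, h, j}
Tree: B1–B2, B2–B3, B1–B4, B1–B5, B4–B6, B2–B7, B1–B8

Every bag has size at most 4, so the width is 4 − 1 = 3 and tw(G) ≤ 3. Conversely, {d, g, h, j} is a clique of size 4, and the vertices of any clique must share a bag in every tree decomposition; so some bag has ≥ 4 vertices and tw(G) ≥ 3. Combining the bounds, tw(G) = 3.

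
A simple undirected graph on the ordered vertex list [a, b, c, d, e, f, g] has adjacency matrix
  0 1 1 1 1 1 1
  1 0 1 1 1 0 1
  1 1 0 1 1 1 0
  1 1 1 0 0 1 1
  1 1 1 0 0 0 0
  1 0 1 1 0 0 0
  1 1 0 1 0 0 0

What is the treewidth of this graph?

3

A width-3 tree decomposition is:
Bags: B1 = {a, c, d, f}  B2 = {a, b, c, d}  B3 = {a, b, c, e}  B4 = {a, b, d, g}
Tree: B1–B2, B2–B3, B2–B4
Each bag holds 4 vertices, so the decomposition has width 3, which upper-bounds the treewidth. Conversely, {a, b, d, g} is a clique of size 4, and the vertices of any clique must share a bag in every tree decomposition; so some bag has ≥ 4 vertices and tw(G) ≥ 3. The upper and lower bounds meet at 3, so that is the treewidth.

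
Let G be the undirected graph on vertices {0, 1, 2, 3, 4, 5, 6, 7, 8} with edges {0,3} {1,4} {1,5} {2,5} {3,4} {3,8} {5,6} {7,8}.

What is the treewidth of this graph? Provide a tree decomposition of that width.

Each bag holds 2 vertices, so the decomposition has width 1, which upper-bounds the treewidth. Any graph with an edge has treewidth ≥ 1, and G has the edge 3–4. Therefore the treewidth is 1.

Treewidth 1.
Bags: B1 = {3, 4}  B2 = {1, 4}  B3 = {1, 5}  B4 = {3, 8}  B5 = {0, 3}  B6 = {7, 8}  B7 = {2, 5}  B8 = {5, 6}
Tree: B1–B2, B2–B3, B1–B4, B1–B5, B4–B6, B3–B7, B3–B8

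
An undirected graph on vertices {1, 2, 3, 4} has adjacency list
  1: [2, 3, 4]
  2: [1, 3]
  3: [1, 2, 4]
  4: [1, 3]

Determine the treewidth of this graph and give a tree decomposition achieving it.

Treewidth 2.
Bags: B1 = {1, 3, 4}  B2 = {1, 2, 3}
Tree: B1–B2

Every bag has size at most 3, so the width is 3 − 1 = 2 and tw(G) ≤ 2. For the lower bound, the 3 vertices {1, 2, 3} are pairwise adjacent, and any tree decomposition puts a clique entirely inside one bag — forcing width ≥ 2. Hence tw(G) = 2 exactly.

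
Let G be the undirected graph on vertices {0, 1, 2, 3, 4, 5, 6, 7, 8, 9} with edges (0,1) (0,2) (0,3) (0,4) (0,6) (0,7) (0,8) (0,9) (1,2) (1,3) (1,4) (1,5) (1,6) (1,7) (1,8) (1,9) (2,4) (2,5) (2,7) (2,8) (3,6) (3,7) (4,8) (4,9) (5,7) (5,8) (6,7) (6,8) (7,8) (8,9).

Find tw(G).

A width-4 tree decomposition is:
Bags: B1 = {0, 1, 2, 4, 8}  B2 = {0, 1, 2, 7, 8}  B3 = {1, 2, 5, 7, 8}  B4 = {0, 1, 6, 7, 8}  B5 = {0, 1, 3, 6, 7}  B6 = {0, 1, 4, 8, 9}
Tree: B1–B2, B2–B3, B2–B4, B4–B5, B1–B6
The largest bag has 5 vertices, giving width 4; this decomposition certifies tw(G) ≤ 4. For the lower bound, the 5 vertices {0, 1, 4, 8, 9} are pairwise adjacent, and any tree decomposition puts a clique entirely inside one bag — forcing width ≥ 4. Therefore the treewidth is 4.

4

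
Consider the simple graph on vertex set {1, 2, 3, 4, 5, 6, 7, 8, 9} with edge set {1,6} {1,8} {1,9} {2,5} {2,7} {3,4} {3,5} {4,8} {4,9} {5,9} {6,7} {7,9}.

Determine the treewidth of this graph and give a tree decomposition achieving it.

Each bag holds 4 vertices, so the decomposition has width 3, which upper-bounds the treewidth. For the lower bound: the 4 vertex sets {2,3,5}, {7}, {9}, {1,4,6,8} are disjoint, each induces a connected subgraph, and every pair is joined by at least one edge of G. Contracting each set to a single vertex therefore yields K_{4} as a minor, and since treewidth is minor-monotone, tw(G) ≥ tw(K_{4}) = 3. The upper and lower bounds meet at 3, so that is the treewidth.

Treewidth 3.
Bags: B1 = {2, 3, 5, 7}  B2 = {3, 5, 7, 9}  B3 = {3, 4, 7, 9}  B4 = {4, 6, 7, 9}  B5 = {1, 4, 6, 9}  B6 = {1, 4, 6, 8}
Tree: B1–B2, B2–B3, B3–B4, B4–B5, B5–B6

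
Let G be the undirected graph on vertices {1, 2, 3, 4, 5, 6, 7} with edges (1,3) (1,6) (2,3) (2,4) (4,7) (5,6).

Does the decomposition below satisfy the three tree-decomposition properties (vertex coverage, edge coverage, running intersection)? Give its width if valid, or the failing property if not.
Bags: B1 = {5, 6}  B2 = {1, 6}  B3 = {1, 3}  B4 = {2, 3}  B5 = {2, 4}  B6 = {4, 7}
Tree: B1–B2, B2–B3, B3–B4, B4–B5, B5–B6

Yes; width 1.

Checking the three conditions: (i) the bags cover all of {1, 2, 3, 4, 5, 6, 7}; (ii) for each edge, some bag contains both endpoints; (iii) the bags containing any fixed vertex form a subtree. All hold, so the decomposition is valid with width 2 − 1 = 1.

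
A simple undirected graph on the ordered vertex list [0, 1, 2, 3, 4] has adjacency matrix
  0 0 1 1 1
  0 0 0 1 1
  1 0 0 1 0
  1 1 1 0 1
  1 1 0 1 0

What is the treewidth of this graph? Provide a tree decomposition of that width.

Treewidth 2.
Bags: B1 = {0, 3, 4}  B2 = {1, 3, 4}  B3 = {0, 2, 3}
Tree: B1–B2, B1–B3

The largest bag has 3 vertices, giving width 2; this decomposition certifies tw(G) ≤ 2. For the lower bound, the 3 vertices {0, 2, 3} are pairwise adjacent, and any tree decomposition puts a clique entirely inside one bag — forcing width ≥ 2. Combining the bounds, tw(G) = 2.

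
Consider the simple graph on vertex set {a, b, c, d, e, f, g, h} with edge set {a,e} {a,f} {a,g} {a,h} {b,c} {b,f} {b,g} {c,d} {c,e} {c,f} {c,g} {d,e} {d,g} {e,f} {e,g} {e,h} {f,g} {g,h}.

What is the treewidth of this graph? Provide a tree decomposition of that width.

Every bag has size at most 4, so the width is 4 − 1 = 3 and tw(G) ≤ 3. For the lower bound, the 4 vertices {c, d, e, g} are pairwise adjacent, and any tree decomposition puts a clique entirely inside one bag — forcing width ≥ 3. Hence tw(G) = 3 exactly.

Treewidth 3.
One such decomposition:
Bags: B1 = {a, e, f, g}  B2 = {c, e, f, g}  B3 = {c, d, e, g}  B4 = {b, c, f, g}  B5 = {a, e, g, h}
Tree: B1–B2, B2–B3, B2–B4, B1–B5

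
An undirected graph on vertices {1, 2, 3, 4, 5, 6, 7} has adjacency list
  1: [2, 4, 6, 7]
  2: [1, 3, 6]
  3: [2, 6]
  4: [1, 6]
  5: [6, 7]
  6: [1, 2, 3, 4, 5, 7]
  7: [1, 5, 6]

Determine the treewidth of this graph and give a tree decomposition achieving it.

Treewidth 2.
Bags: B1 = {1, 2, 6}  B2 = {1, 6, 7}  B3 = {5, 6, 7}  B4 = {1, 4, 6}  B5 = {2, 3, 6}
Tree: B1–B2, B2–B3, B1–B4, B1–B5

Every bag has size at most 3, so the width is 3 − 1 = 2 and tw(G) ≤ 2. Conversely, {1, 2, 6} is a clique of size 3, and the vertices of any clique must share a bag in every tree decomposition; so some bag has ≥ 3 vertices and tw(G) ≥ 2. Therefore the treewidth is 2.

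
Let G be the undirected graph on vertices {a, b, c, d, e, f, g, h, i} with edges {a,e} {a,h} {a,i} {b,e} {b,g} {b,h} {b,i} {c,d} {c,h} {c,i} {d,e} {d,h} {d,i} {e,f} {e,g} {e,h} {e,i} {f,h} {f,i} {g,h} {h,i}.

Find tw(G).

3

A width-3 tree decomposition is:
Bags: B1 = {b, e, h, i}  B2 = {d, e, h, i}  B3 = {c, d, h, i}  B4 = {b, e, g, h}  B5 = {e, f, h, i}  B6 = {a, e, h, i}
Tree: B1–B2, B2–B3, B1–B4, B2–B5, B2–B6
Every bag has size at most 4, so the width is 4 − 1 = 3 and tw(G) ≤ 3. For the lower bound, the 4 vertices {b, e, g, h} are pairwise adjacent, and any tree decomposition puts a clique entirely inside one bag — forcing width ≥ 3. Hence tw(G) = 3 exactly.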